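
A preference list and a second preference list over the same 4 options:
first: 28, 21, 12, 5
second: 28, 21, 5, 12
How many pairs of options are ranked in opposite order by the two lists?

1

Assign each item its position (1..4) in the first ordering, then rewrite the second ordering as that position sequence:
positions: 28→1, 21→2, 12→3, 5→4
second ordering as positions: [1, 2, 4, 3]
Discordant pairs = inversions in this position sequence.
1: 0
2: 0
4: 3 → 1
3: 0
Total: 0 + 0 + 1 + 0 = 1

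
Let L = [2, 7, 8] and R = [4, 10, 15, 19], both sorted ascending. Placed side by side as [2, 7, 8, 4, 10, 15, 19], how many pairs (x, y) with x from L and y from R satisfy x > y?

Count, for every r in R, how many entries of L exceed r:
r = 4: 7, 8 → 2
r = 10: none → 0
r = 15: none → 0
r = 19: none → 0
Cross-inversions: 2 + 0 + 0 + 0 = 2

2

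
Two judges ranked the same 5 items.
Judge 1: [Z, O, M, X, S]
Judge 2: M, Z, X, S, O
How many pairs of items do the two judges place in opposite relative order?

Assign each item its position (1..5) in the first ordering, then rewrite the second ordering as that position sequence:
positions: Z→1, O→2, M→3, X→4, S→5
second ordering as positions: [3, 1, 4, 5, 2]
Discordant pairs = inversions in this position sequence.
3: 1, 2 → 2
1: 0
4: 2 → 1
5: 2 → 1
2: 0
Total: 2 + 0 + 1 + 1 + 0 = 4

4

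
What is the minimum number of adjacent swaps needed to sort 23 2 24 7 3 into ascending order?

Minimum adjacent swaps = number of inversions (each swap of adjacent out-of-order elements removes one inversion and no swap can remove more).
Count inversions — for each element, later elements that are smaller:
23: 2, 7, 3 → 3
2: none → 0
24: 7, 3 → 2
7: 3 → 1
3: none → 0
Total inversions: 3 + 0 + 2 + 1 + 0 = 6

6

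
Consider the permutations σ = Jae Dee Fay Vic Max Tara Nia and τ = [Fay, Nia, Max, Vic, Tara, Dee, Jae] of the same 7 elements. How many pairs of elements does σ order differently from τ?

Assign each item its position (1..7) in the first ordering, then rewrite the second ordering as that position sequence:
positions: Jae→1, Dee→2, Fay→3, Vic→4, Max→5, Tara→6, Nia→7
second ordering as positions: [3, 7, 5, 4, 6, 2, 1]
Discordant pairs = inversions in this position sequence.
3: 2, 1 → 2
7: 5, 4, 6, 2, 1 → 5
5: 4, 2, 1 → 3
4: 2, 1 → 2
6: 2, 1 → 2
2: 1 → 1
1: 0
Total: 2 + 5 + 3 + 2 + 2 + 1 + 0 = 15

15 discordant pairs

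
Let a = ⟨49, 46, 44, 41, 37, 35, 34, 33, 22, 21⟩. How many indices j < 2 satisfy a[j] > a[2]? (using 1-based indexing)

1

The element at index 2 is 46.
Elements before it: 49
Those larger than 46: 49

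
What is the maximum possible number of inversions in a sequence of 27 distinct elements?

A reversed (strictly descending) arrangement makes every pair an inversion, giving C(27, 2) inversions.
C(27, 2) = 27·26/2 = 351

351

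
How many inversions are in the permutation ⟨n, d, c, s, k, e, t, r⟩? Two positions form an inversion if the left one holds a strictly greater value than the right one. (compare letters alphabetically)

For each element, count later entries that are smaller:
n → d, c, k, e → 4
d → c → 1
c → none → 0
s → k, e, r → 3
k → e → 1
e → none → 0
t → r → 1
r → none → 0
Sum: 4 + 1 + 0 + 3 + 1 + 0 + 1 + 0 = 10

Inversions: 10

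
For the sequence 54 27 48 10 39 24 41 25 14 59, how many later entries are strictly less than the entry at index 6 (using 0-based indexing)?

The element at index 6 is 41.
Elements after it: 25, 14, 59
Those smaller than 41: 25, 14

2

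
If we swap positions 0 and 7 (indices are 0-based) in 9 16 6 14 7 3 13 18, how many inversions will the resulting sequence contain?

20 inversions

Positions 0 and 7 hold 9 and 18; after swapping, the array is [18, 16, 6, 14, 7, 3, 13, 9].
Sweep left to right; for each value list the smaller values that follow it:
18 → 16, 6, 14, 7, 3, 13, 9 → 7
16 → 6, 14, 7, 3, 13, 9 → 6
6 → 3 → 1
14 → 7, 3, 13, 9 → 4
7 → 3 → 1
3 → none → 0
13 → 9 → 1
9 → none → 0
Sum: 7 + 6 + 1 + 4 + 1 + 0 + 1 + 0 = 20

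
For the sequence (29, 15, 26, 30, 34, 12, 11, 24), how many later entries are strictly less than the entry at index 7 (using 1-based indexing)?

The element at index 7 is 11.
Elements after it: 24
None of them are smaller than 11.

0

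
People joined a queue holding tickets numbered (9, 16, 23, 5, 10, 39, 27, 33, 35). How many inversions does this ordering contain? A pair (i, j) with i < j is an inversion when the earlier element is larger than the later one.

For each element, count later entries that are smaller:
9 → 5 → 1
16 → 5, 10 → 2
23 → 5, 10 → 2
5 → none → 0
10 → none → 0
39 → 27, 33, 35 → 3
27 → none → 0
33 → none → 0
35 → none → 0
Sum: 1 + 2 + 2 + 0 + 0 + 3 + 0 + 0 + 0 = 8

8 out-of-order pairs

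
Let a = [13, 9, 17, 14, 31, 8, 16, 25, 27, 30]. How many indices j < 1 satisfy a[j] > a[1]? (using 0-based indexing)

The element at index 1 is 9.
Elements before it: 13
Those larger than 9: 13

1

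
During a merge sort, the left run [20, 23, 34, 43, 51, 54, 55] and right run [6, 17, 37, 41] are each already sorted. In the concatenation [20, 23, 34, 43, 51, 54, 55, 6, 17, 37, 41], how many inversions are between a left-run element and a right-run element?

22 split inversions

Take each right-half value and tally the left-half values above it:
r = 6: 20, 23, 34, 43, 51, 54, 55 → 7
r = 17: 20, 23, 34, 43, 51, 54, 55 → 7
r = 37: 43, 51, 54, 55 → 4
r = 41: 43, 51, 54, 55 → 4
Cross-inversions: 7 + 7 + 4 + 4 = 22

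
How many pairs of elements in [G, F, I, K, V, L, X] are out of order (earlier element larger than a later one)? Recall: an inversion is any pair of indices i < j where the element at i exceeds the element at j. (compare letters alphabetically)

Out-of-order pairs: 2

Inversion pairs (indices are 0-based):
(0,1): G > F
(4,5): V > L
That's 2 pairs.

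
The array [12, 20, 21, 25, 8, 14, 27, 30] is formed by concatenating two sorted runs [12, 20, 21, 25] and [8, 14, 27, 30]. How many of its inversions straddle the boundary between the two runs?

7

Take each right-half value and tally the left-half values above it:
r = 8: 12, 20, 21, 25 → 4
r = 14: 20, 21, 25 → 3
r = 27: none → 0
r = 30: none → 0
Cross-inversions: 4 + 3 + 0 + 0 = 7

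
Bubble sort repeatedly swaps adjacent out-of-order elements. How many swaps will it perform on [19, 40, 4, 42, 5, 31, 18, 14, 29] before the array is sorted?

Each adjacent swap fixes exactly one inversion, so the minimum swap count equals the number of inversions.
Count inversions — for each element, later elements that are smaller:
19: 4, 5, 18, 14 → 4
40: 4, 5, 31, 18, 14, 29 → 6
4: none → 0
42: 5, 31, 18, 14, 29 → 5
5: none → 0
31: 18, 14, 29 → 3
18: 14 → 1
14: none → 0
29: none → 0
Total inversions: 4 + 6 + 0 + 5 + 0 + 3 + 1 + 0 + 0 = 19

Swaps: 19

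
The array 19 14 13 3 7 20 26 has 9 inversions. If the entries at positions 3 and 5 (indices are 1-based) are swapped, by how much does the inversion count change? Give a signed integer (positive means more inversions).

-1

Positions 3 and 5 hold 13 and 7; after swapping, the array is [19, 14, 7, 3, 13, 20, 26].
Sweep left to right; for each value list the smaller values that follow it:
19: 4
14: 3
7: 1
3: 0
13: 0
20: 0
26: 0
Sum: 4 + 3 + 1 + 0 + 0 + 0 + 0 = 8
Change: 8 − 9 = -1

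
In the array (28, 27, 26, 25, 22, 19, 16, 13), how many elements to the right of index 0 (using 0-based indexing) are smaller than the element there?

The element at index 0 is 28.
Elements after it: 27, 26, 25, 22, 19, 16, 13
Those smaller than 28: 27, 26, 25, 22, 19, 16, 13

7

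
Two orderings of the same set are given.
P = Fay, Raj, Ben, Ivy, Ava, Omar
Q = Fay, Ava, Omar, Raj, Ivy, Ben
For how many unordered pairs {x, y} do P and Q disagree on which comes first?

Assign each item its position (1..6) in the first ordering, then rewrite the second ordering as that position sequence:
positions: Fay→1, Raj→2, Ben→3, Ivy→4, Ava→5, Omar→6
second ordering as positions: [1, 5, 6, 2, 4, 3]
Discordant pairs = inversions in this position sequence.
1: 0
5: 2, 4, 3 → 3
6: 2, 4, 3 → 3
2: 0
4: 3 → 1
3: 0
Total: 0 + 3 + 3 + 0 + 1 + 0 = 7

7 disagreeing pairs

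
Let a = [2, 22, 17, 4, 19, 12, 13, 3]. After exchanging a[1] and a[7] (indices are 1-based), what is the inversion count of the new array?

Positions 1 and 7 hold 2 and 13; after swapping, the array is [13, 22, 17, 4, 19, 12, 2, 3].
For each element, count later entries that are smaller:
13 → 4, 12, 2, 3 → 4
22 → 17, 4, 19, 12, 2, 3 → 6
17 → 4, 12, 2, 3 → 4
4 → 2, 3 → 2
19 → 12, 2, 3 → 3
12 → 2, 3 → 2
2 → none → 0
3 → none → 0
Sum: 4 + 6 + 4 + 2 + 3 + 2 + 0 + 0 = 21

21 inversions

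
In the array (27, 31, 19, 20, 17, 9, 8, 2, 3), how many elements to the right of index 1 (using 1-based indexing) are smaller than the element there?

The element at index 1 is 27.
Elements after it: 31, 19, 20, 17, 9, 8, 2, 3
Those smaller than 27: 19, 20, 17, 9, 8, 2, 3

7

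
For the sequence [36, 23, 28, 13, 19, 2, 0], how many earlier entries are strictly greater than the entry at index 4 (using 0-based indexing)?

The element at index 4 is 19.
Elements before it: 36, 23, 28, 13
Those larger than 19: 36, 23, 28

3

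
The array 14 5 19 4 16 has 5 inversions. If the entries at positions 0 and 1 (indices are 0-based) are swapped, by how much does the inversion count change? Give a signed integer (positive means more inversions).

-1

Positions 0 and 1 hold 14 and 5; after swapping, the array is [5, 14, 19, 4, 16].
For each element, count later entries that are smaller:
5: 1
14: 1
19: 2
4: 0
16: 0
Sum: 1 + 1 + 2 + 0 + 0 = 4
Change: 4 − 5 = -1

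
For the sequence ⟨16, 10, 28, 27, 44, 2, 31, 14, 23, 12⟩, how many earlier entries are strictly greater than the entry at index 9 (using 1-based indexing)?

4

The element at index 9 is 23.
Elements before it: 16, 10, 28, 27, 44, 2, 31, 14
Those larger than 23: 28, 27, 44, 31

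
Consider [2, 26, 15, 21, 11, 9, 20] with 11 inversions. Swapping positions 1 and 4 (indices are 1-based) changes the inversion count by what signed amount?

+3

Positions 1 and 4 hold 2 and 21; after swapping, the array is [21, 26, 15, 2, 11, 9, 20].
Count, for each position, how many later elements it exceeds:
21 → 15, 2, 11, 9, 20 → 5
26 → 15, 2, 11, 9, 20 → 5
15 → 2, 11, 9 → 3
2 → none → 0
11 → 9 → 1
9 → none → 0
20 → none → 0
Sum: 5 + 5 + 3 + 0 + 1 + 0 + 0 = 14
Change: 14 − 11 = +3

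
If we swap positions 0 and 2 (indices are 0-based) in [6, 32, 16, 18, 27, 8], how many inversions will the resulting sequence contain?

8

Positions 0 and 2 hold 6 and 16; after swapping, the array is [16, 32, 6, 18, 27, 8].
For each element, count later entries that are smaller:
16 → 6, 8 → 2
32 → 6, 18, 27, 8 → 4
6 → none → 0
18 → 8 → 1
27 → 8 → 1
8 → none → 0
Sum: 2 + 4 + 0 + 1 + 1 + 0 = 8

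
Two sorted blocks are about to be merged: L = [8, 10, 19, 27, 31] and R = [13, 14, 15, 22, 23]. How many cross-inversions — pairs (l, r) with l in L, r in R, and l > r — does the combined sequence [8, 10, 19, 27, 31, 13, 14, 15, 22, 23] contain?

13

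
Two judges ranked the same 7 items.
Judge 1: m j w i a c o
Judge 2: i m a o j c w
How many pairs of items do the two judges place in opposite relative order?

9

Assign each item its position (1..7) in the first ordering, then rewrite the second ordering as that position sequence:
positions: m→1, j→2, w→3, i→4, a→5, c→6, o→7
second ordering as positions: [4, 1, 5, 7, 2, 6, 3]
Discordant pairs = inversions in this position sequence.
4: 1, 2, 3 → 3
1: 0
5: 2, 3 → 2
7: 2, 6, 3 → 3
2: 0
6: 3 → 1
3: 0
Total: 3 + 0 + 2 + 3 + 0 + 1 + 0 = 9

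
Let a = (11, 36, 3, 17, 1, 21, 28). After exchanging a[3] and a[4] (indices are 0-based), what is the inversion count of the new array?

8 inversions

Positions 3 and 4 hold 17 and 1; after swapping, the array is [11, 36, 3, 1, 17, 21, 28].
For each element, count later entries that are smaller:
11: 2
36: 5
3: 1
1: 0
17: 0
21: 0
28: 0
Sum: 2 + 5 + 1 + 0 + 0 + 0 + 0 = 8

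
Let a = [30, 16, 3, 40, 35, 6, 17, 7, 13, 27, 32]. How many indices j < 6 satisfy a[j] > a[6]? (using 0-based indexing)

3 such elements

The element at index 6 is 17.
Elements before it: 30, 16, 3, 40, 35, 6
Those larger than 17: 30, 40, 35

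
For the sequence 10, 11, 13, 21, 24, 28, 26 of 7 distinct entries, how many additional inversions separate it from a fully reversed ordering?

20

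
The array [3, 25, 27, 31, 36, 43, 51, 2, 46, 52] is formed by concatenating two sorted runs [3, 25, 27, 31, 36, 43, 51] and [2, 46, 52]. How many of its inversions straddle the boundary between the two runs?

Split inversions: 8

For each element r of the right run, count left-run elements greater than r:
r = 2: 3, 25, 27, 31, 36, 43, 51 → 7
r = 46: 51 → 1
r = 52: none → 0
Cross-inversions: 7 + 1 + 0 = 8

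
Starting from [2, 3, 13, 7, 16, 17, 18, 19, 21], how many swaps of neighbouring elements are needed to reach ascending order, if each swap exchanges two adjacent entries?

1

Each adjacent swap fixes exactly one inversion, so the minimum swap count equals the number of inversions.
Count inversions — for each element, later elements that are smaller:
2: none → 0
3: none → 0
13: 7 → 1
7: none → 0
16: none → 0
17: none → 0
18: none → 0
19: none → 0
21: none → 0
Total inversions: 0 + 0 + 1 + 0 + 0 + 0 + 0 + 0 + 0 = 1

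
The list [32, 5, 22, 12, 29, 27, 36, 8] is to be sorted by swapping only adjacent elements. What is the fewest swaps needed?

13 adjacent swaps

The minimum number of adjacent swaps to sort an array equals its inversion count, since every such swap removes exactly one inversion.
Count inversions — for each element, later elements that are smaller:
32: 5, 22, 12, 29, 27, 8 → 6
5: none → 0
22: 12, 8 → 2
12: 8 → 1
29: 27, 8 → 2
27: 8 → 1
36: 8 → 1
8: none → 0
Total inversions: 6 + 0 + 2 + 1 + 2 + 1 + 1 + 0 = 13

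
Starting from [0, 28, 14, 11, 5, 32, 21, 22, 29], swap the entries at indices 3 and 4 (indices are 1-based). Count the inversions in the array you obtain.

Positions 3 and 4 hold 14 and 11; after swapping, the array is [0, 28, 11, 14, 5, 32, 21, 22, 29].
Count, for each position, how many later elements it exceeds:
0 → none → 0
28 → 11, 14, 5, 21, 22 → 5
11 → 5 → 1
14 → 5 → 1
5 → none → 0
32 → 21, 22, 29 → 3
21 → none → 0
22 → none → 0
29 → none → 0
Sum: 0 + 5 + 1 + 1 + 0 + 3 + 0 + 0 + 0 = 10

10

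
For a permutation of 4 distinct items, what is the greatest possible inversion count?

6

The maximum occurs when the array is in strictly decreasing order: every one of the C(4, 2) pairs is inverted.
C(4, 2) = 4·3/2 = 6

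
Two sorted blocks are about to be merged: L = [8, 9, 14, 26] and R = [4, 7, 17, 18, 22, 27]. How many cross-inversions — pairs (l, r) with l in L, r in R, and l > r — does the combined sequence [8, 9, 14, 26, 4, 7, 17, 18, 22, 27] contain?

There are 11 split inversions.

For each element r of the right run, count left-run elements greater than r:
r = 4: 8, 9, 14, 26 → 4
r = 7: 8, 9, 14, 26 → 4
r = 17: 26 → 1
r = 18: 26 → 1
r = 22: 26 → 1
r = 27: none → 0
Cross-inversions: 4 + 4 + 1 + 1 + 1 + 0 = 11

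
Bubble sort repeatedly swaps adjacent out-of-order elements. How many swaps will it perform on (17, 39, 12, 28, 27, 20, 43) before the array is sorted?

Swaps: 8

Each adjacent swap fixes exactly one inversion, so the minimum swap count equals the number of inversions.
Count inversions — for each element, later elements that are smaller:
17: 12 → 1
39: 12, 28, 27, 20 → 4
12: none → 0
28: 27, 20 → 2
27: 20 → 1
20: none → 0
43: none → 0
Total inversions: 1 + 4 + 0 + 2 + 1 + 0 + 0 = 8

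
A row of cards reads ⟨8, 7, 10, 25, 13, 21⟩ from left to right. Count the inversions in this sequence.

3

Sweep left to right; for each value list the smaller values that follow it:
8 → 7 → 1
7 → none → 0
10 → none → 0
25 → 13, 21 → 2
13 → none → 0
21 → none → 0
Sum: 1 + 0 + 0 + 2 + 0 + 0 = 3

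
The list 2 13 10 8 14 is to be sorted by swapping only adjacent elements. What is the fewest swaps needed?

3 swaps

The minimum number of adjacent swaps to sort an array equals its inversion count, since every such swap removes exactly one inversion.
Count inversions — for each element, later elements that are smaller:
2: none → 0
13: 10, 8 → 2
10: 8 → 1
8: none → 0
14: none → 0
Total inversions: 0 + 2 + 1 + 0 + 0 = 3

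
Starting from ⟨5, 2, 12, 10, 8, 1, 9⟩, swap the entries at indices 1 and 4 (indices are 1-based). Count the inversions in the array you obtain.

12

Positions 1 and 4 hold 5 and 10; after swapping, the array is [10, 2, 12, 5, 8, 1, 9].
Count, for each position, how many later elements it exceeds:
10 → 2, 5, 8, 1, 9 → 5
2 → 1 → 1
12 → 5, 8, 1, 9 → 4
5 → 1 → 1
8 → 1 → 1
1 → none → 0
9 → none → 0
Sum: 5 + 1 + 4 + 1 + 1 + 0 + 0 = 12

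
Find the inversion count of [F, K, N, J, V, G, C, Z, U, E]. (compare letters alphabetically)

22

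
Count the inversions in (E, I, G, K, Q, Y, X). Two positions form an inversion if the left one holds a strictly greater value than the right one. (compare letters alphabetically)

2

Element-by-element contributions:
E → none → 0
I → G → 1
G → none → 0
K → none → 0
Q → none → 0
Y → X → 1
X → none → 0
Sum: 0 + 1 + 0 + 0 + 0 + 1 + 0 = 2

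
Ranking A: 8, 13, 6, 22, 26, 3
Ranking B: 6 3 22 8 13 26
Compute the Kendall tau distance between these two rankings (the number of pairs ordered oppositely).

8

Assign each item its position (1..6) in the first ordering, then rewrite the second ordering as that position sequence:
positions: 8→1, 13→2, 6→3, 22→4, 26→5, 3→6
second ordering as positions: [3, 6, 4, 1, 2, 5]
Discordant pairs = inversions in this position sequence.
3: 1, 2 → 2
6: 4, 1, 2, 5 → 4
4: 1, 2 → 2
1: 0
2: 0
5: 0
Total: 2 + 4 + 2 + 0 + 0 + 0 = 8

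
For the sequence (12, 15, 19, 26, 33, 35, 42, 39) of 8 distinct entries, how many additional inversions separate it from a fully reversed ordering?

Maximum inversions for 8 distinct elements is C(8, 2) = 8·7/2 = 28.
Current inversions — for each element, count later smaller elements:
12: 0
15: 0
19: 0
26: 0
33: 0
35: 0
42: 1
39: 0
Current total: 0 + 0 + 0 + 0 + 0 + 0 + 1 + 0 = 1
Shortfall: 28 − 1 = 27

27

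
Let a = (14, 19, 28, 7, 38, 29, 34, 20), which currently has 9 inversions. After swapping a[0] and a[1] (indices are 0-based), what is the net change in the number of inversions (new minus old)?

Positions 0 and 1 hold 14 and 19; after swapping, the array is [19, 14, 28, 7, 38, 29, 34, 20].
Count, for each position, how many later elements it exceeds:
19 → 14, 7 → 2
14 → 7 → 1
28 → 7, 20 → 2
7 → none → 0
38 → 29, 34, 20 → 3
29 → 20 → 1
34 → 20 → 1
20 → none → 0
Sum: 2 + 1 + 2 + 0 + 3 + 1 + 1 + 0 = 10
Change: 10 − 9 = +1

+1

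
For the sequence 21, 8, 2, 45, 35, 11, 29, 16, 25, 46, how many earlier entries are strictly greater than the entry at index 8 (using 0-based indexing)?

The element at index 8 is 25.
Elements before it: 21, 8, 2, 45, 35, 11, 29, 16
Those larger than 25: 45, 35, 29

3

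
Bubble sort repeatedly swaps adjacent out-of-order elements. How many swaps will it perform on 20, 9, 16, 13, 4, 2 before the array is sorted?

Adjacent swaps: 13

The minimum number of adjacent swaps to sort an array equals its inversion count, since every such swap removes exactly one inversion.
Count inversions — for each element, later elements that are smaller:
20: 9, 16, 13, 4, 2 → 5
9: 4, 2 → 2
16: 13, 4, 2 → 3
13: 4, 2 → 2
4: 2 → 1
2: none → 0
Total inversions: 5 + 2 + 3 + 2 + 1 + 0 = 13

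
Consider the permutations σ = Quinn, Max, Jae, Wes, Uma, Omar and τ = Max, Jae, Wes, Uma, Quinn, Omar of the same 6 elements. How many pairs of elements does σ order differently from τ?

4

Assign each item its position (1..6) in the first ordering, then rewrite the second ordering as that position sequence:
positions: Quinn→1, Max→2, Jae→3, Wes→4, Uma→5, Omar→6
second ordering as positions: [2, 3, 4, 5, 1, 6]
Discordant pairs = inversions in this position sequence.
2: 1 → 1
3: 1 → 1
4: 1 → 1
5: 1 → 1
1: 0
6: 0
Total: 1 + 1 + 1 + 1 + 0 + 0 = 4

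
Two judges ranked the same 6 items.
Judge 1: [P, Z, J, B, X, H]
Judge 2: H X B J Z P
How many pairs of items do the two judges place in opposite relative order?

15 discordant pairs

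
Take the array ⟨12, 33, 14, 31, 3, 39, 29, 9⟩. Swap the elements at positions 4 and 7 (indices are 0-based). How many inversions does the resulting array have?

16

Positions 4 and 7 hold 3 and 9; after swapping, the array is [12, 33, 14, 31, 9, 39, 29, 3].
Element-by-element contributions:
12 → 9, 3 → 2
33 → 14, 31, 9, 29, 3 → 5
14 → 9, 3 → 2
31 → 9, 29, 3 → 3
9 → 3 → 1
39 → 29, 3 → 2
29 → 3 → 1
3 → none → 0
Sum: 2 + 5 + 2 + 3 + 1 + 2 + 1 + 0 = 16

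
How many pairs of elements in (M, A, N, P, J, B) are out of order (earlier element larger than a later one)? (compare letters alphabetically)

Inversion pairs (indices are 1-based):
(1,2): M > A
(1,5): M > J
(1,6): M > B
(3,5): N > J
(3,6): N > B
(4,5): P > J
(4,6): P > B
(5,6): J > B
That's 8 pairs.

8 inversions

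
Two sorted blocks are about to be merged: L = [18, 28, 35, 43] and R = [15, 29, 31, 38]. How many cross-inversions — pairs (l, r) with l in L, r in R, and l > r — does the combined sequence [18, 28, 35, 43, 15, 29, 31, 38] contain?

9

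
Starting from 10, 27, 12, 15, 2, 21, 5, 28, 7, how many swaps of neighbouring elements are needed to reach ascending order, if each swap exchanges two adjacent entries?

The minimum number of adjacent swaps to sort an array equals its inversion count, since every such swap removes exactly one inversion.
Count inversions — for each element, later elements that are smaller:
10: 2, 5, 7 → 3
27: 12, 15, 2, 21, 5, 7 → 6
12: 2, 5, 7 → 3
15: 2, 5, 7 → 3
2: none → 0
21: 5, 7 → 2
5: none → 0
28: 7 → 1
7: none → 0
Total inversions: 3 + 6 + 3 + 3 + 0 + 2 + 0 + 1 + 0 = 18

18 adjacent swaps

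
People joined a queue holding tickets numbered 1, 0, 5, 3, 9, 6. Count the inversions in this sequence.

3 inversions

Sweep left to right; for each value list the smaller values that follow it:
1: 1
0: 0
5: 1
3: 0
9: 1
6: 0
Sum: 1 + 0 + 1 + 0 + 1 + 0 = 3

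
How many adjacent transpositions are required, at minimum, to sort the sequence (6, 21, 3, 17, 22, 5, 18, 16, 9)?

There are 18 swaps.

The minimum number of adjacent swaps to sort an array equals its inversion count, since every such swap removes exactly one inversion.
Count inversions — for each element, later elements that are smaller:
6: 3, 5 → 2
21: 3, 17, 5, 18, 16, 9 → 6
3: none → 0
17: 5, 16, 9 → 3
22: 5, 18, 16, 9 → 4
5: none → 0
18: 16, 9 → 2
16: 9 → 1
9: none → 0
Total inversions: 2 + 6 + 0 + 3 + 4 + 0 + 2 + 1 + 0 = 18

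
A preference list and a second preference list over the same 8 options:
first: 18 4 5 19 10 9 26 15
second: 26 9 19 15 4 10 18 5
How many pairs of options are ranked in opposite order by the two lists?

21

Assign each item its position (1..8) in the first ordering, then rewrite the second ordering as that position sequence:
positions: 18→1, 4→2, 5→3, 19→4, 10→5, 9→6, 26→7, 15→8
second ordering as positions: [7, 6, 4, 8, 2, 5, 1, 3]
Discordant pairs = inversions in this position sequence.
7: 6, 4, 2, 5, 1, 3 → 6
6: 4, 2, 5, 1, 3 → 5
4: 2, 1, 3 → 3
8: 2, 5, 1, 3 → 4
2: 1 → 1
5: 1, 3 → 2
1: 0
3: 0
Total: 6 + 5 + 3 + 4 + 1 + 2 + 0 + 0 = 21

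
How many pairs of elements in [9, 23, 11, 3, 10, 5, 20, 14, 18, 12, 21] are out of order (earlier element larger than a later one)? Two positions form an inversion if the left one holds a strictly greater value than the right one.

20 inversions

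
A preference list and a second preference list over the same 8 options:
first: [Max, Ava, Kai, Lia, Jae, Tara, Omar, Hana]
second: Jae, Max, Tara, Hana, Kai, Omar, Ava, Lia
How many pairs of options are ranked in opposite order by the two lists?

14 pairs

Assign each item its position (1..8) in the first ordering, then rewrite the second ordering as that position sequence:
positions: Max→1, Ava→2, Kai→3, Lia→4, Jae→5, Tara→6, Omar→7, Hana→8
second ordering as positions: [5, 1, 6, 8, 3, 7, 2, 4]
Discordant pairs = inversions in this position sequence.
5: 1, 3, 2, 4 → 4
1: 0
6: 3, 2, 4 → 3
8: 3, 7, 2, 4 → 4
3: 2 → 1
7: 2, 4 → 2
2: 0
4: 0
Total: 4 + 0 + 3 + 4 + 1 + 2 + 0 + 0 = 14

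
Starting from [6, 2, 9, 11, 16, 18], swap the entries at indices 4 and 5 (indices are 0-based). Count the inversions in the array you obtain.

2 inversions

Positions 4 and 5 hold 16 and 18; after swapping, the array is [6, 2, 9, 11, 18, 16].
Element-by-element contributions:
6 → 2 → 1
2 → none → 0
9 → none → 0
11 → none → 0
18 → 16 → 1
16 → none → 0
Sum: 1 + 0 + 0 + 0 + 1 + 0 = 2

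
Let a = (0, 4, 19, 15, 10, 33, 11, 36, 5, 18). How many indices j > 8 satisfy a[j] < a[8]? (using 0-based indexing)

0

The element at index 8 is 5.
Elements after it: 18
None of them are smaller than 5.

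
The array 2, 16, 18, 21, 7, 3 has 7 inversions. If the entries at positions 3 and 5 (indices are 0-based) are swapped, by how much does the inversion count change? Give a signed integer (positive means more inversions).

-3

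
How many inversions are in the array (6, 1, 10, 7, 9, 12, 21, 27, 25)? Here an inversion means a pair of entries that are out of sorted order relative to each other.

4

Count, for each position, how many later elements it exceeds:
6: 1
1: 0
10: 2
7: 0
9: 0
12: 0
21: 0
27: 1
25: 0
Sum: 1 + 0 + 2 + 0 + 0 + 0 + 0 + 1 + 0 = 4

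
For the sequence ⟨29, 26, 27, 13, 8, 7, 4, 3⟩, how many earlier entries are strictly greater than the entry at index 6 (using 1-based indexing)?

5

The element at index 6 is 7.
Elements before it: 29, 26, 27, 13, 8
Those larger than 7: 29, 26, 27, 13, 8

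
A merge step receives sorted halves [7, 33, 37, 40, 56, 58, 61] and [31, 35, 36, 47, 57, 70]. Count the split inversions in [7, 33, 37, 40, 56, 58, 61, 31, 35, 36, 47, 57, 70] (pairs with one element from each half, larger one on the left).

21

Take each right-half value and tally the left-half values above it:
r = 31: 33, 37, 40, 56, 58, 61 → 6
r = 35: 37, 40, 56, 58, 61 → 5
r = 36: 37, 40, 56, 58, 61 → 5
r = 47: 56, 58, 61 → 3
r = 57: 58, 61 → 2
r = 70: none → 0
Cross-inversions: 6 + 5 + 5 + 3 + 2 + 0 = 21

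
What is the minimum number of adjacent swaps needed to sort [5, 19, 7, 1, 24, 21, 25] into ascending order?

The minimum number of adjacent swaps to sort an array equals its inversion count, since every such swap removes exactly one inversion.
Count inversions — for each element, later elements that are smaller:
5: 1 → 1
19: 7, 1 → 2
7: 1 → 1
1: none → 0
24: 21 → 1
21: none → 0
25: none → 0
Total inversions: 1 + 2 + 1 + 0 + 1 + 0 + 0 = 5

5 swaps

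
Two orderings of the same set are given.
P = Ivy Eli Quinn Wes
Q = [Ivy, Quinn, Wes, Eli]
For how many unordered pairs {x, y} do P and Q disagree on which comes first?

2

Assign each item its position (1..4) in the first ordering, then rewrite the second ordering as that position sequence:
positions: Ivy→1, Eli→2, Quinn→3, Wes→4
second ordering as positions: [1, 3, 4, 2]
Discordant pairs = inversions in this position sequence.
1: 0
3: 2 → 1
4: 2 → 1
2: 0
Total: 0 + 1 + 1 + 0 = 2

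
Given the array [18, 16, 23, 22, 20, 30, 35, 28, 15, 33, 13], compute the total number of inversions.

25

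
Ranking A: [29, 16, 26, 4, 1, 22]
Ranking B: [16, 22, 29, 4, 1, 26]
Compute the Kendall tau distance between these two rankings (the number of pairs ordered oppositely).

Assign each item its position (1..6) in the first ordering, then rewrite the second ordering as that position sequence:
positions: 29→1, 16→2, 26→3, 4→4, 1→5, 22→6
second ordering as positions: [2, 6, 1, 4, 5, 3]
Discordant pairs = inversions in this position sequence.
2: 1 → 1
6: 1, 4, 5, 3 → 4
1: 0
4: 3 → 1
5: 3 → 1
3: 0
Total: 1 + 4 + 0 + 1 + 1 + 0 = 7

Discordant pairs: 7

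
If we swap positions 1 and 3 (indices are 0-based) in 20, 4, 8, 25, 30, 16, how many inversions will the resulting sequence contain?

8

Positions 1 and 3 hold 4 and 25; after swapping, the array is [20, 25, 8, 4, 30, 16].
For each element, count later entries that are smaller:
20 → 8, 4, 16 → 3
25 → 8, 4, 16 → 3
8 → 4 → 1
4 → none → 0
30 → 16 → 1
16 → none → 0
Sum: 3 + 3 + 1 + 0 + 1 + 0 = 8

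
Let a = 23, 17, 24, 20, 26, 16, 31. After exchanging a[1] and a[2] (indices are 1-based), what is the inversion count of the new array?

7 inversions

Positions 1 and 2 hold 23 and 17; after swapping, the array is [17, 23, 24, 20, 26, 16, 31].
For each element, count later entries that are smaller:
17: 1
23: 2
24: 2
20: 1
26: 1
16: 0
31: 0
Sum: 1 + 2 + 2 + 1 + 1 + 0 + 0 = 7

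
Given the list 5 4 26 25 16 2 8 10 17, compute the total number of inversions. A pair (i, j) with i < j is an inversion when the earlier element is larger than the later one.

17

Count, for each position, how many later elements it exceeds:
5 → 4, 2 → 2
4 → 2 → 1
26 → 25, 16, 2, 8, 10, 17 → 6
25 → 16, 2, 8, 10, 17 → 5
16 → 2, 8, 10 → 3
2 → none → 0
8 → none → 0
10 → none → 0
17 → none → 0
Sum: 2 + 1 + 6 + 5 + 3 + 0 + 0 + 0 + 0 = 17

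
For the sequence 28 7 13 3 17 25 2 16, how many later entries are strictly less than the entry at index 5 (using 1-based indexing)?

2 such elements

The element at index 5 is 17.
Elements after it: 25, 2, 16
Those smaller than 17: 2, 16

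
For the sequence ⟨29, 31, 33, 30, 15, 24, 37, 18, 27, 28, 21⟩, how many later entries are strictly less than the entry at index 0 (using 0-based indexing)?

The element at index 0 is 29.
Elements after it: 31, 33, 30, 15, 24, 37, 18, 27, 28, 21
Those smaller than 29: 15, 24, 18, 27, 28, 21

6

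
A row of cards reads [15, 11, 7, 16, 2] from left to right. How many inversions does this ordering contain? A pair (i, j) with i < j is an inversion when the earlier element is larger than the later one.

7

Listing every pair i<j with a[i]>a[j] (using 0-based positions):
(0,1): 15 > 11
(0,2): 15 > 7
(0,4): 15 > 2
(1,2): 11 > 7
(1,4): 11 > 2
(2,4): 7 > 2
(3,4): 16 > 2
That's 7 pairs.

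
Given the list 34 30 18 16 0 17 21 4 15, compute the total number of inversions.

For each element, count later entries that are smaller:
34: 8
30: 7
18: 5
16: 3
0: 0
17: 2
21: 2
4: 0
15: 0
Sum: 8 + 7 + 5 + 3 + 0 + 2 + 2 + 0 + 0 = 27

27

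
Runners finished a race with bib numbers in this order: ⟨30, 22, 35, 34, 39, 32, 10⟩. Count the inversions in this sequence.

11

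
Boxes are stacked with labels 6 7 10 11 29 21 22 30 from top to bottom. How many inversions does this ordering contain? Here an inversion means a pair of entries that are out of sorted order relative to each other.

2 out-of-order pairs

For each element, count later entries that are smaller:
6: 0
7: 0
10: 0
11: 0
29: 2
21: 0
22: 0
30: 0
Sum: 0 + 0 + 0 + 0 + 2 + 0 + 0 + 0 = 2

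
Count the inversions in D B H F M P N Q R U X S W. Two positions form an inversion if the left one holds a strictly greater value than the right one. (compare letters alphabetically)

Out-of-order pairs: 6

Element-by-element contributions:
D: 1
B: 0
H: 1
F: 0
M: 0
P: 1
N: 0
Q: 0
R: 0
U: 1
X: 2
S: 0
W: 0
Sum: 1 + 0 + 1 + 0 + 0 + 1 + 0 + 0 + 0 + 1 + 2 + 0 + 0 = 6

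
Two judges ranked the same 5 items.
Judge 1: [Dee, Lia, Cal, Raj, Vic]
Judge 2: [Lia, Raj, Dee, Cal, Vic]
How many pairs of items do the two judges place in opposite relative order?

Assign each item its position (1..5) in the first ordering, then rewrite the second ordering as that position sequence:
positions: Dee→1, Lia→2, Cal→3, Raj→4, Vic→5
second ordering as positions: [2, 4, 1, 3, 5]
Discordant pairs = inversions in this position sequence.
2: 1 → 1
4: 1, 3 → 2
1: 0
3: 0
5: 0
Total: 1 + 2 + 0 + 0 + 0 = 3

3 discordant pairs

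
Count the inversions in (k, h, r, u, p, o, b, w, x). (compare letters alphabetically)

12

For each element, count later entries that are smaller:
k: 2
h: 1
r: 3
u: 3
p: 2
o: 1
b: 0
w: 0
x: 0
Sum: 2 + 1 + 3 + 3 + 2 + 1 + 0 + 0 + 0 = 12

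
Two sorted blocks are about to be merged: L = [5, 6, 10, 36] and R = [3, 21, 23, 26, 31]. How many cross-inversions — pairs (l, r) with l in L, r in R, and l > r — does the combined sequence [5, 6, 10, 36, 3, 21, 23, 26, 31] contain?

Take each right-half value and tally the left-half values above it:
r = 3: 5, 6, 10, 36 → 4
r = 21: 36 → 1
r = 23: 36 → 1
r = 26: 36 → 1
r = 31: 36 → 1
Cross-inversions: 4 + 1 + 1 + 1 + 1 = 8

8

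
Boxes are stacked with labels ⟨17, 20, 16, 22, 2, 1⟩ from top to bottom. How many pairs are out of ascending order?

11

For each element, count later entries that are smaller:
17 → 16, 2, 1 → 3
20 → 16, 2, 1 → 3
16 → 2, 1 → 2
22 → 2, 1 → 2
2 → 1 → 1
1 → none → 0
Sum: 3 + 3 + 2 + 2 + 1 + 0 = 11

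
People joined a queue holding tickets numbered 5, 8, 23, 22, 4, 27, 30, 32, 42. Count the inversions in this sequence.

Count, for each position, how many later elements it exceeds:
5: 1
8: 1
23: 2
22: 1
4: 0
27: 0
30: 0
32: 0
42: 0
Sum: 1 + 1 + 2 + 1 + 0 + 0 + 0 + 0 + 0 = 5

5 inversions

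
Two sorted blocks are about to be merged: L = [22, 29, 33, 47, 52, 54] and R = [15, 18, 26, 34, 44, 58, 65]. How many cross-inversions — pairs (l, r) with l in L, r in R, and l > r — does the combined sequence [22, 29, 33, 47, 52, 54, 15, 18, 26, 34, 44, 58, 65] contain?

Count, for every r in R, how many entries of L exceed r:
r = 15: 22, 29, 33, 47, 52, 54 → 6
r = 18: 22, 29, 33, 47, 52, 54 → 6
r = 26: 29, 33, 47, 52, 54 → 5
r = 34: 47, 52, 54 → 3
r = 44: 47, 52, 54 → 3
r = 58: none → 0
r = 65: none → 0
Cross-inversions: 6 + 6 + 5 + 3 + 3 + 0 + 0 = 23

Split inversions: 23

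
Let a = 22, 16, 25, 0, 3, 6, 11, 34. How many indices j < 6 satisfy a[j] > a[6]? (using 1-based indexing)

3

The element at index 6 is 6.
Elements before it: 22, 16, 25, 0, 3
Those larger than 6: 22, 16, 25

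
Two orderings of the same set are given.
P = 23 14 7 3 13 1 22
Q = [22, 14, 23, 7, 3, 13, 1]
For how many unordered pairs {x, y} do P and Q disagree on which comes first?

7 disagreeing pairs

Assign each item its position (1..7) in the first ordering, then rewrite the second ordering as that position sequence:
positions: 23→1, 14→2, 7→3, 3→4, 13→5, 1→6, 22→7
second ordering as positions: [7, 2, 1, 3, 4, 5, 6]
Discordant pairs = inversions in this position sequence.
7: 2, 1, 3, 4, 5, 6 → 6
2: 1 → 1
1: 0
3: 0
4: 0
5: 0
6: 0
Total: 6 + 1 + 0 + 0 + 0 + 0 + 0 = 7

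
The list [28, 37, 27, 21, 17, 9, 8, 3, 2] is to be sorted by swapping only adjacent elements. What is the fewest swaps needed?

Swaps: 35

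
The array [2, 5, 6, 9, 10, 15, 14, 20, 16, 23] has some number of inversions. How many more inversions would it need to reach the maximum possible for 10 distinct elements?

43

Maximum inversions for 10 distinct elements is C(10, 2) = 10·9/2 = 45.
Current inversions — for each element, count later smaller elements:
2: 0
5: 0
6: 0
9: 0
10: 0
15: 1
14: 0
20: 1
16: 0
23: 0
Current total: 0 + 0 + 0 + 0 + 0 + 1 + 0 + 1 + 0 + 0 = 2
Shortfall: 45 − 2 = 43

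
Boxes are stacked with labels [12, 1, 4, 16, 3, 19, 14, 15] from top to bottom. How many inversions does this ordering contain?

9 inversions

For each element, count later entries that are smaller:
12 → 1, 4, 3 → 3
1 → none → 0
4 → 3 → 1
16 → 3, 14, 15 → 3
3 → none → 0
19 → 14, 15 → 2
14 → none → 0
15 → none → 0
Sum: 3 + 0 + 1 + 3 + 0 + 2 + 0 + 0 = 9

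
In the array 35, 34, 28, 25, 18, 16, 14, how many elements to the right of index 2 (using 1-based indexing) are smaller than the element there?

5

The element at index 2 is 34.
Elements after it: 28, 25, 18, 16, 14
Those smaller than 34: 28, 25, 18, 16, 14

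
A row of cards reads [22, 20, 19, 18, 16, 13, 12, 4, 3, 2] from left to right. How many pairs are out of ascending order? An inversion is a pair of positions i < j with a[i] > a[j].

45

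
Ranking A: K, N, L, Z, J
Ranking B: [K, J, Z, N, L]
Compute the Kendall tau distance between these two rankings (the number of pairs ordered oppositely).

Assign each item its position (1..5) in the first ordering, then rewrite the second ordering as that position sequence:
positions: K→1, N→2, L→3, Z→4, J→5
second ordering as positions: [1, 5, 4, 2, 3]
Discordant pairs = inversions in this position sequence.
1: 0
5: 4, 2, 3 → 3
4: 2, 3 → 2
2: 0
3: 0
Total: 0 + 3 + 2 + 0 + 0 = 5

5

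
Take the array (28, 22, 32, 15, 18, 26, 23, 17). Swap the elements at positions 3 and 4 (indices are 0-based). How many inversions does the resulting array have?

19

Positions 3 and 4 hold 15 and 18; after swapping, the array is [28, 22, 32, 18, 15, 26, 23, 17].
Count, for each position, how many later elements it exceeds:
28: 6
22: 3
32: 5
18: 2
15: 0
26: 2
23: 1
17: 0
Sum: 6 + 3 + 5 + 2 + 0 + 2 + 1 + 0 = 19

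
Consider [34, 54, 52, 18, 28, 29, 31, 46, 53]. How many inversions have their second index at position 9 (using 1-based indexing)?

1

The element at index 9 is 53.
Elements before it: 34, 54, 52, 18, 28, 29, 31, 46
Those larger than 53: 54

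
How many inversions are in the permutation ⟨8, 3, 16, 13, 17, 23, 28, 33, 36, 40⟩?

Inversions: 2

Sweep left to right; for each value list the smaller values that follow it:
8: 1
3: 0
16: 1
13: 0
17: 0
23: 0
28: 0
33: 0
36: 0
40: 0
Sum: 1 + 0 + 1 + 0 + 0 + 0 + 0 + 0 + 0 + 0 = 2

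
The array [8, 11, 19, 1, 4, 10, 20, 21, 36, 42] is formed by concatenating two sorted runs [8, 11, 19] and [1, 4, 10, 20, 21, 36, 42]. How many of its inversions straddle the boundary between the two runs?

Count, for every r in R, how many entries of L exceed r:
r = 1: 8, 11, 19 → 3
r = 4: 8, 11, 19 → 3
r = 10: 11, 19 → 2
r = 20: none → 0
r = 21: none → 0
r = 36: none → 0
r = 42: none → 0
Cross-inversions: 3 + 3 + 2 + 0 + 0 + 0 + 0 = 8

Split inversions: 8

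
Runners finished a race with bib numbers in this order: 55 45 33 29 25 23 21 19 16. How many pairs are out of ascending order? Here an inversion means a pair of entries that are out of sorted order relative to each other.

36 out-of-order pairs

For each element, count later entries that are smaller:
55: 8
45: 7
33: 6
29: 5
25: 4
23: 3
21: 2
19: 1
16: 0
Sum: 8 + 7 + 6 + 5 + 4 + 3 + 2 + 1 + 0 = 36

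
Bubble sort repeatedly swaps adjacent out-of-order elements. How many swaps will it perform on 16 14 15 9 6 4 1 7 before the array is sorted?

24

Minimum adjacent swaps = number of inversions (each swap of adjacent out-of-order elements removes one inversion and no swap can remove more).
Count inversions — for each element, later elements that are smaller:
16: 14, 15, 9, 6, 4, 1, 7 → 7
14: 9, 6, 4, 1, 7 → 5
15: 9, 6, 4, 1, 7 → 5
9: 6, 4, 1, 7 → 4
6: 4, 1 → 2
4: 1 → 1
1: none → 0
7: none → 0
Total inversions: 7 + 5 + 5 + 4 + 2 + 1 + 0 + 0 = 24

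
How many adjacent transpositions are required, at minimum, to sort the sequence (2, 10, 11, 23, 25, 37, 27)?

The minimum number of adjacent swaps to sort an array equals its inversion count, since every such swap removes exactly one inversion.
Count inversions — for each element, later elements that are smaller:
2: none → 0
10: none → 0
11: none → 0
23: none → 0
25: none → 0
37: 27 → 1
27: none → 0
Total inversions: 0 + 0 + 0 + 0 + 0 + 1 + 0 = 1

1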